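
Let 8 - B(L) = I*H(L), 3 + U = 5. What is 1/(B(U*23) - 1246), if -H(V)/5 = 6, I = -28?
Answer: -1/2078 ≈ -0.00048123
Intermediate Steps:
U = 2 (U = -3 + 5 = 2)
H(V) = -30 (H(V) = -5*6 = -30)
B(L) = -832 (B(L) = 8 - (-28)*(-30) = 8 - 1*840 = 8 - 840 = -832)
1/(B(U*23) - 1246) = 1/(-832 - 1246) = 1/(-2078) = -1/2078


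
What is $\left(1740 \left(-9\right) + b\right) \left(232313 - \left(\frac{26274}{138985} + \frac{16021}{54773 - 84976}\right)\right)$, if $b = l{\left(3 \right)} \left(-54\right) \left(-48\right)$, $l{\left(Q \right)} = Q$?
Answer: $- \frac{7688449764210678552}{4197763955} \approx -1.8316 \cdot 10^{9}$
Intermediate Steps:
$b = 7776$ ($b = 3 \left(-54\right) \left(-48\right) = \left(-162\right) \left(-48\right) = 7776$)
$\left(1740 \left(-9\right) + b\right) \left(232313 - \left(\frac{26274}{138985} + \frac{16021}{54773 - 84976}\right)\right) = \left(1740 \left(-9\right) + 7776\right) \left(232313 - \left(\frac{26274}{138985} + \frac{16021}{54773 - 84976}\right)\right) = \left(-15660 + 7776\right) \left(232313 - \left(\frac{26274}{138985} + \frac{16021}{54773 - 84976}\right)\right) = - 7884 \left(232313 - \left(\frac{26274}{138985} + \frac{16021}{-30203}\right)\right) = - 7884 \left(232313 - - \frac{1433125063}{4197763955}\right) = - 7884 \left(232313 + \left(- \frac{26274}{138985} + \frac{16021}{30203}\right)\right) = - 7884 \left(232313 + \frac{1433125063}{4197763955}\right) = \left(-7884\right) \frac{975196570802978}{4197763955} = - \frac{7688449764210678552}{4197763955}$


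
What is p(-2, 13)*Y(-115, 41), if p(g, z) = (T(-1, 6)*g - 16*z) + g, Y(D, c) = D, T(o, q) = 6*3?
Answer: 28290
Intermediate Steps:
T(o, q) = 18
p(g, z) = -16*z + 19*g (p(g, z) = (18*g - 16*z) + g = (-16*z + 18*g) + g = -16*z + 19*g)
p(-2, 13)*Y(-115, 41) = (-16*13 + 19*(-2))*(-115) = (-208 - 38)*(-115) = -246*(-115) = 28290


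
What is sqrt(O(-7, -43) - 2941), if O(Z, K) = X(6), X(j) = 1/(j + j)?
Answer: I*sqrt(105873)/6 ≈ 54.23*I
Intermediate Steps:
X(j) = 1/(2*j)
O(Z, K) = 1/12 (O(Z, K) = (1/2)/6 = (1/2)*(1/6) = 1/12)
sqrt(O(-7, -43) - 2941) = sqrt(1/12 - 2941) = sqrt(-35291/12) = I*sqrt(105873)/6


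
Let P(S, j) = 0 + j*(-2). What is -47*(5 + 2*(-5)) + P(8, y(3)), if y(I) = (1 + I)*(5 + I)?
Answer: 171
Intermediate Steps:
P(S, j) = -2*j (P(S, j) = 0 - 2*j = -2*j)
-47*(5 + 2*(-5)) + P(8, y(3)) = -47*(5 + 2*(-5)) - 2*(5 + 3**2 + 6*3) = -47*(5 - 10) - 2*(5 + 9 + 18) = -47*(-5) - 2*32 = 235 - 64 = 171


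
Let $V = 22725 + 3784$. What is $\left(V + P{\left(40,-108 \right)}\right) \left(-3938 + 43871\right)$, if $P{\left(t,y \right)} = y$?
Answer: $1054271133$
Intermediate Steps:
$V = 26509$
$\left(V + P{\left(40,-108 \right)}\right) \left(-3938 + 43871\right) = \left(26509 - 108\right) \left(-3938 + 43871\right) = 26401 \cdot 39933 = 1054271133$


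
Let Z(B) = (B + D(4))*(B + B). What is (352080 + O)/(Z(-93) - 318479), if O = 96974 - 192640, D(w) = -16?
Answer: -256414/298205 ≈ -0.85986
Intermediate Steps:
Z(B) = 2*B*(-16 + B) (Z(B) = (B - 16)*(B + B) = (-16 + B)*(2*B) = 2*B*(-16 + B))
O = -95666
(352080 + O)/(Z(-93) - 318479) = (352080 - 95666)/(2*(-93)*(-16 - 93) - 318479) = 256414/(2*(-93)*(-109) - 318479) = 256414/(20274 - 318479) = 256414/(-298205) = 256414*(-1/298205) = -256414/298205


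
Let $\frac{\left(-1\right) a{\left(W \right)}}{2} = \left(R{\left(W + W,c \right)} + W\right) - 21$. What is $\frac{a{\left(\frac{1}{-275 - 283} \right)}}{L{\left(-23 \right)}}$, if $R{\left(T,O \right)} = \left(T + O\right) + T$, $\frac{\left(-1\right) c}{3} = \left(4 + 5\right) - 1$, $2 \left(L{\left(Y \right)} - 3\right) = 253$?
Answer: $\frac{50230}{72261} \approx 0.69512$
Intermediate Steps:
$L{\left(Y \right)} = \frac{259}{2}$ ($L{\left(Y \right)} = 3 + \frac{1}{2} \cdot 253 = 3 + \frac{253}{2} = \frac{259}{2}$)
$c = -24$ ($c = - 3 \left(\left(4 + 5\right) - 1\right) = - 3 \left(9 - 1\right) = \left(-3\right) 8 = -24$)
$R{\left(T,O \right)} = O + 2 T$ ($R{\left(T,O \right)} = \left(O + T\right) + T = O + 2 T$)
$a{\left(W \right)} = 90 - 10 W$ ($a{\left(W \right)} = - 2 \left(\left(\left(-24 + 2 \left(W + W\right)\right) + W\right) - 21\right) = - 2 \left(\left(\left(-24 + 2 \cdot 2 W\right) + W\right) - 21\right) = - 2 \left(\left(\left(-24 + 4 W\right) + W\right) - 21\right) = - 2 \left(\left(-24 + 5 W\right) - 21\right) = - 2 \left(-45 + 5 W\right) = 90 - 10 W$)
$\frac{a{\left(\frac{1}{-275 - 283} \right)}}{L{\left(-23 \right)}} = \frac{90 - \frac{10}{-275 - 283}}{\frac{259}{2}} = \left(90 - \frac{10}{-558}\right) \frac{2}{259} = \left(90 - - \frac{5}{279}\right) \frac{2}{259} = \left(90 + \frac{5}{279}\right) \frac{2}{259} = \frac{25115}{279} \cdot \frac{2}{259} = \frac{50230}{72261}$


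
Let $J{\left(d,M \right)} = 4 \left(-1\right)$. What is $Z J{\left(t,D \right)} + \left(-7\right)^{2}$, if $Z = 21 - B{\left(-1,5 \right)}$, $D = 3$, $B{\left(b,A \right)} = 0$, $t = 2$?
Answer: $-35$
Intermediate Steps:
$J{\left(d,M \right)} = -4$
$Z = 21$ ($Z = 21 - 0 = 21 + 0 = 21$)
$Z J{\left(t,D \right)} + \left(-7\right)^{2} = 21 \left(-4\right) + \left(-7\right)^{2} = -84 + 49 = -35$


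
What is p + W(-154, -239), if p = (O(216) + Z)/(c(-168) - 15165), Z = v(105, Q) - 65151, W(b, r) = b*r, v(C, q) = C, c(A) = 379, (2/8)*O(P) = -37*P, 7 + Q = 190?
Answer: 272155265/7393 ≈ 36813.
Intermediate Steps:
Q = 183 (Q = -7 + 190 = 183)
O(P) = -148*P (O(P) = 4*(-37*P) = -148*P)
Z = -65046 (Z = 105 - 65151 = -65046)
p = 48507/7393 (p = (-148*216 - 65046)/(379 - 15165) = (-31968 - 65046)/(-14786) = -97014*(-1/14786) = 48507/7393 ≈ 6.5612)
p + W(-154, -239) = 48507/7393 - 154*(-239) = 48507/7393 + 36806 = 272155265/7393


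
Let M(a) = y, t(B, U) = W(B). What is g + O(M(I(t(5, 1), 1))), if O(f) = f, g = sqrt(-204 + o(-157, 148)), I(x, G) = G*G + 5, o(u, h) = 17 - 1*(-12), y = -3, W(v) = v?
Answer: -3 + 5*I*sqrt(7) ≈ -3.0 + 13.229*I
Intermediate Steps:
t(B, U) = B
o(u, h) = 29 (o(u, h) = 17 + 12 = 29)
I(x, G) = 5 + G**2 (I(x, G) = G**2 + 5 = 5 + G**2)
M(a) = -3
g = 5*I*sqrt(7) (g = sqrt(-204 + 29) = sqrt(-175) = 5*I*sqrt(7) ≈ 13.229*I)
g + O(M(I(t(5, 1), 1))) = 5*I*sqrt(7) - 3 = -3 + 5*I*sqrt(7)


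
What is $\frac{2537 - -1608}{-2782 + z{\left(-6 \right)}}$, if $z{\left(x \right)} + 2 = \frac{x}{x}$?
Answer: $- \frac{4145}{2783} \approx -1.4894$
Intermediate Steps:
$z{\left(x \right)} = -1$ ($z{\left(x \right)} = -2 + \frac{x}{x} = -2 + 1 = -1$)
$\frac{2537 - -1608}{-2782 + z{\left(-6 \right)}} = \frac{2537 - -1608}{-2782 - 1} = \frac{2537 + \left(-324 + 1932\right)}{-2783} = \left(2537 + 1608\right) \left(- \frac{1}{2783}\right) = 4145 \left(- \frac{1}{2783}\right) = - \frac{4145}{2783}$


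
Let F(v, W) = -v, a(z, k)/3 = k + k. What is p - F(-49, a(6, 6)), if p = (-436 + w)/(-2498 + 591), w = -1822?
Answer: -91185/1907 ≈ -47.816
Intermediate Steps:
a(z, k) = 6*k (a(z, k) = 3*(k + k) = 3*(2*k) = 6*k)
p = 2258/1907 (p = (-436 - 1822)/(-2498 + 591) = -2258/(-1907) = -2258*(-1/1907) = 2258/1907 ≈ 1.1841)
p - F(-49, a(6, 6)) = 2258/1907 - (-1)*(-49) = 2258/1907 - 1*49 = 2258/1907 - 49 = -91185/1907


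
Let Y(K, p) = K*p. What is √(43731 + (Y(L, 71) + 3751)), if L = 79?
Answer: 3*√5899 ≈ 230.41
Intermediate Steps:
√(43731 + (Y(L, 71) + 3751)) = √(43731 + (79*71 + 3751)) = √(43731 + (5609 + 3751)) = √(43731 + 9360) = √53091 = 3*√5899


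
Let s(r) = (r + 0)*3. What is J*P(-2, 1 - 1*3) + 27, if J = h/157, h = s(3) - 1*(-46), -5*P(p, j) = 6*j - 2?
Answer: 4393/157 ≈ 27.981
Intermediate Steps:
s(r) = 3*r (s(r) = r*3 = 3*r)
P(p, j) = ⅖ - 6*j/5 (P(p, j) = -(6*j - 2)/5 = -(-2 + 6*j)/5 = ⅖ - 6*j/5)
h = 55 (h = 3*3 - 1*(-46) = 9 + 46 = 55)
J = 55/157 ≈ 0.35032
J*P(-2, 1 - 1*3) + 27 = 55*(⅖ - 6*(1 - 1*3)/5)/157 + 27 = 55*(⅖ - 6*(1 - 3)/5)/157 + 27 = 55*(⅖ - 6/5*(-2))/157 + 27 = 55*(⅖ + 12/5)/157 + 27 = (55/157)*(14/5) + 27 = 154/157 + 27 = 4393/157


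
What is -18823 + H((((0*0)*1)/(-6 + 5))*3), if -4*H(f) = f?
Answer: -18823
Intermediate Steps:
H(f) = -f/4
-18823 + H((((0*0)*1)/(-6 + 5))*3) = -18823 - ((0*0)*1)/(-6 + 5)*3/4 = -18823 - (0*1)/(-1)*3/4 = -18823 - (-1*0)*3/4 = -18823 - 0*3 = -18823 - 1/4*0 = -18823 + 0 = -18823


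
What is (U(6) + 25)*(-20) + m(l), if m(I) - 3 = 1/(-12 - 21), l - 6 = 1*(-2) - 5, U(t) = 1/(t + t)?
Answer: -16457/33 ≈ -498.70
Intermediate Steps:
U(t) = 1/(2*t)
l = -1 (l = 6 + (1*(-2) - 5) = 6 + (-2 - 5) = 6 - 7 = -1)
m(I) = 98/33 (m(I) = 3 + 1/(-12 - 21) = 3 + 1/(-33) = 3 - 1/33 = 98/33)
(U(6) + 25)*(-20) + m(l) = ((½)/6 + 25)*(-20) + 98/33 = ((½)*(⅙) + 25)*(-20) + 98/33 = (1/12 + 25)*(-20) + 98/33 = (301/12)*(-20) + 98/33 = -1505/3 + 98/33 = -16457/33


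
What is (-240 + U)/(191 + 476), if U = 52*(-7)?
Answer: -604/667 ≈ -0.90555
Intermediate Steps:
U = -364
(-240 + U)/(191 + 476) = (-240 - 364)/(191 + 476) = -604/667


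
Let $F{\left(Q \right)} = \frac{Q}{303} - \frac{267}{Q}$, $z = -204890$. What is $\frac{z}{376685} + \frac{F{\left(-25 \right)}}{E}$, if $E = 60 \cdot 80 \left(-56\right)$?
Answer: $- \frac{2980136151179}{5478506640000} \approx -0.54397$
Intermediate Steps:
$E = -268800$ ($E = 4800 \left(-56\right) = -268800$)
$F{\left(Q \right)} = - \frac{267}{Q} + \frac{Q}{303}$ ($F{\left(Q \right)} = Q \frac{1}{303} - \frac{267}{Q} = \frac{Q}{303} - \frac{267}{Q} = - \frac{267}{Q} + \frac{Q}{303}$)
$\frac{z}{376685} + \frac{F{\left(-25 \right)}}{E} = - \frac{204890}{376685} + \frac{- \frac{267}{-25} + \frac{1}{303} \left(-25\right)}{-268800} = \left(-204890\right) \frac{1}{376685} + \left(\left(-267\right) \left(- \frac{1}{25}\right) - \frac{25}{303}\right) \left(- \frac{1}{268800}\right) = - \frac{40978}{75337} + \left(\frac{267}{25} - \frac{25}{303}\right) \left(- \frac{1}{268800}\right) = - \frac{40978}{75337} + \frac{80276}{7575} \left(- \frac{1}{268800}\right) = - \frac{40978}{75337} - \frac{2867}{72720000} = - \frac{2980136151179}{5478506640000}$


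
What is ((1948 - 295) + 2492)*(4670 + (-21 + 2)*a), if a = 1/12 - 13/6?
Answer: 234254675/12 ≈ 1.9521e+7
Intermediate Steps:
a = -25/12 (a = 1*(1/12) - 13*⅙ = 1/12 - 13/6 = -25/12 ≈ -2.0833)
((1948 - 295) + 2492)*(4670 + (-21 + 2)*a) = ((1948 - 295) + 2492)*(4670 + (-21 + 2)*(-25/12)) = (1653 + 2492)*(4670 - 19*(-25/12)) = 4145*(4670 + 475/12) = 4145*(56515/12) = 234254675/12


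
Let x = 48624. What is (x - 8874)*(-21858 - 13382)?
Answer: -1400790000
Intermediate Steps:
(x - 8874)*(-21858 - 13382) = (48624 - 8874)*(-21858 - 13382) = 39750*(-35240) = -1400790000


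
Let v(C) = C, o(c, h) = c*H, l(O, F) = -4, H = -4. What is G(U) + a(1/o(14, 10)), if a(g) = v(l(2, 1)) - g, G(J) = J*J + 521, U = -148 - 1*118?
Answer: 3991289/56 ≈ 71273.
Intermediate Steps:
o(c, h) = -4*c (o(c, h) = c*(-4) = -4*c)
U = -266 (U = -148 - 118 = -266)
G(J) = 521 + J² (G(J) = J² + 521 = 521 + J²)
a(g) = -4 - g
G(U) + a(1/o(14, 10)) = (521 + (-266)²) + (-4 - 1/((-4*14))) = (521 + 70756) + (-4 - 1/(-56)) = 71277 + (-4 - 1*(-1/56)) = 71277 + (-4 + 1/56) = 71277 - 223/56 = 3991289/56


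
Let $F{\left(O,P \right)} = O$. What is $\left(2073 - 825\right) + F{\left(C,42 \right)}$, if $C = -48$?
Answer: $1200$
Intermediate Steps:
$\left(2073 - 825\right) + F{\left(C,42 \right)} = \left(2073 - 825\right) - 48 = 1248 - 48 = 1200$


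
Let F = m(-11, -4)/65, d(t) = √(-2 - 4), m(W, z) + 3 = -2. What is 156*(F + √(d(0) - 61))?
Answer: -12 + 156*√(-61 + I*√6) ≈ 12.458 + 1218.6*I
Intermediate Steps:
m(W, z) = -5 (m(W, z) = -3 - 2 = -5)
d(t) = I*√6 (d(t) = √(-6) = I*√6)
F = -1/13 (F = -5/65 = -5*1/65 = -1/13 ≈ -0.076923)
156*(F + √(d(0) - 61)) = 156*(-1/13 + √(I*√6 - 61)) = 156*(-1/13 + √(-61 + I*√6)) = -12 + 156*√(-61 + I*√6)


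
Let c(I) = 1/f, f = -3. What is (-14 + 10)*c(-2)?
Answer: 4/3 ≈ 1.3333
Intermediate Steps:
c(I) = -1/3 (c(I) = 1/(-3) = -1/3)
(-14 + 10)*c(-2) = (-14 + 10)*(-1/3) = -4*(-1/3) = 4/3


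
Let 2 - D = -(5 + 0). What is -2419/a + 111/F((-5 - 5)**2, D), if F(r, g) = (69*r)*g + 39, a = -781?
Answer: 39006244/12584253 ≈ 3.0996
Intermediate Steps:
D = 7 (D = 2 - (-1)*(5 + 0) = 2 - (-1)*5 = 2 - 1*(-5) = 2 + 5 = 7)
F(r, g) = 39 + 69*g*r (F(r, g) = 69*g*r + 39 = 39 + 69*g*r)
-2419/a + 111/F((-5 - 5)**2, D) = -2419/(-781) + 111/(39 + 69*7*(-5 - 5)**2) = -2419*(-1/781) + 111/(39 + 69*7*(-10)**2) = 2419/781 + 111/(39 + 69*7*100) = 2419/781 + 111/(39 + 48300) = 2419/781 + 111/48339 = 2419/781 + 111*(1/48339) = 2419/781 + 37/16113 = 39006244/12584253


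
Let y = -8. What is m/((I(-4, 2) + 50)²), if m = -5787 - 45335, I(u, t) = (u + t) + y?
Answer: -25561/800 ≈ -31.951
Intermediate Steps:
I(u, t) = -8 + t + u (I(u, t) = (u + t) - 8 = (t + u) - 8 = -8 + t + u)
m = -51122
m/((I(-4, 2) + 50)²) = -51122/((-8 + 2 - 4) + 50)² = -51122/(-10 + 50)² = -51122/(40²) = -51122/1600 = -51122*1/1600 = -25561/800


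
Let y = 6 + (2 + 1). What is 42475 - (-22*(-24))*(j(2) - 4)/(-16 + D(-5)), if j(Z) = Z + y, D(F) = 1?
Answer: 213607/5 ≈ 42721.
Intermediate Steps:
y = 9 (y = 6 + 3 = 9)
j(Z) = 9 + Z (j(Z) = Z + 9 = 9 + Z)
42475 - (-22*(-24))*(j(2) - 4)/(-16 + D(-5)) = 42475 - (-22*(-24))*((9 + 2) - 4)/(-16 + 1) = 42475 - 528*(11 - 4)/(-15) = 42475 - 528*7*(-1/15) = 42475 - 528*(-7)/15 = 42475 - 1*(-1232/5) = 42475 + 1232/5 = 213607/5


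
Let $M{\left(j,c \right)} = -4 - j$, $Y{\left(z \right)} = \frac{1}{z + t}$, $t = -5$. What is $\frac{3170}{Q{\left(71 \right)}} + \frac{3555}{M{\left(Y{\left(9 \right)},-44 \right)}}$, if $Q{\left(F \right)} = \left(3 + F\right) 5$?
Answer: $- \frac{520751}{629} \approx -827.9$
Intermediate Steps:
$Q{\left(F \right)} = 15 + 5 F$
$Y{\left(z \right)} = \frac{1}{-5 + z}$ ($Y{\left(z \right)} = \frac{1}{z - 5} = \frac{1}{-5 + z}$)
$\frac{3170}{Q{\left(71 \right)}} + \frac{3555}{M{\left(Y{\left(9 \right)},-44 \right)}} = \frac{3170}{15 + 5 \cdot 71} + \frac{3555}{-4 - \frac{1}{-5 + 9}} = \frac{3170}{15 + 355} + \frac{3555}{-4 - \frac{1}{4}} = \frac{3170}{370} + \frac{3555}{-4 - \frac{1}{4}} = 3170 \cdot \frac{1}{370} + \frac{3555}{-4 - \frac{1}{4}} = \frac{317}{37} + \frac{3555}{- \frac{17}{4}} = \frac{317}{37} + 3555 \left(- \frac{4}{17}\right) = \frac{317}{37} - \frac{14220}{17} = - \frac{520751}{629}$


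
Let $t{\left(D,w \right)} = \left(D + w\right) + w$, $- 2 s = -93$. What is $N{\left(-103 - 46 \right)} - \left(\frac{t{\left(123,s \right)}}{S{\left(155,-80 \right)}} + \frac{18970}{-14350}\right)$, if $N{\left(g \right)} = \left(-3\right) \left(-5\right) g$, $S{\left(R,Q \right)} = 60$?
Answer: $- \frac{458642}{205} \approx -2237.3$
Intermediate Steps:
$s = \frac{93}{2}$ ($s = \left(- \frac{1}{2}\right) \left(-93\right) = \frac{93}{2} \approx 46.5$)
$t{\left(D,w \right)} = D + 2 w$
$N{\left(g \right)} = 15 g$
$N{\left(-103 - 46 \right)} - \left(\frac{t{\left(123,s \right)}}{S{\left(155,-80 \right)}} + \frac{18970}{-14350}\right) = 15 \left(-103 - 46\right) - \left(\frac{123 + 2 \cdot \frac{93}{2}}{60} + \frac{18970}{-14350}\right) = 15 \left(-103 - 46\right) - \left(\left(123 + 93\right) \frac{1}{60} + 18970 \left(- \frac{1}{14350}\right)\right) = 15 \left(-149\right) - \left(216 \cdot \frac{1}{60} - \frac{271}{205}\right) = -2235 - \left(\frac{18}{5} - \frac{271}{205}\right) = -2235 - \frac{467}{205} = - \frac{458642}{205}$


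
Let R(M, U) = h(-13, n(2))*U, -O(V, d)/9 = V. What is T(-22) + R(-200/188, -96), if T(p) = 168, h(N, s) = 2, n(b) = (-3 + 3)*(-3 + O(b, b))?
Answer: -24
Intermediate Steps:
O(V, d) = -9*V
n(b) = 0 (n(b) = (-3 + 3)*(-3 - 9*b) = 0*(-3 - 9*b) = 0)
R(M, U) = 2*U
T(-22) + R(-200/188, -96) = 168 + 2*(-96) = 168 - 192 = -24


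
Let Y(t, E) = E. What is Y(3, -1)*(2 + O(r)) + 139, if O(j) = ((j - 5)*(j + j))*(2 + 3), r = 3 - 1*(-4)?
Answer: -3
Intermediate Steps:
r = 7 (r = 3 + 4 = 7)
O(j) = 10*j*(-5 + j) (O(j) = ((-5 + j)*(2*j))*5 = (2*j*(-5 + j))*5 = 10*j*(-5 + j))
Y(3, -1)*(2 + O(r)) + 139 = -(2 + 10*7*(-5 + 7)) + 139 = -(2 + 10*7*2) + 139 = -(2 + 140) + 139 = -1*142 + 139 = -142 + 139 = -3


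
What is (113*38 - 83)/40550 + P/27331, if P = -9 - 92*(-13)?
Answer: 163223691/1108272050 ≈ 0.14728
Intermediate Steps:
P = 1187 (P = -9 + 1196 = 1187)
(113*38 - 83)/40550 + P/27331 = (113*38 - 83)/40550 + 1187/27331 = (4294 - 83)*(1/40550) + 1187*(1/27331) = 4211*(1/40550) + 1187/27331 = 4211/40550 + 1187/27331 = 163223691/1108272050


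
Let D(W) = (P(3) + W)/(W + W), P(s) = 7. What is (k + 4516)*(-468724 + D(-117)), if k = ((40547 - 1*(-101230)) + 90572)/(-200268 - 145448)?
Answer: -4076543659745851/1926132 ≈ -2.1164e+9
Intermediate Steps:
k = -232349/345716 (k = ((40547 + 101230) + 90572)/(-345716) = (141777 + 90572)*(-1/345716) = 232349*(-1/345716) = -232349/345716 ≈ -0.67208)
D(W) = (7 + W)/(2*W) (D(W) = (7 + W)/(W + W) = (7 + W)/((2*W)) = (7 + W)*(1/(2*W)) = (7 + W)/(2*W))
(k + 4516)*(-468724 + D(-117)) = (-232349/345716 + 4516)*(-468724 + (½)*(7 - 117)/(-117)) = 1561021107*(-468724 + (½)*(-1/117)*(-110))/345716 = 1561021107*(-468724 + 55/117)/345716 = (1561021107/345716)*(-54840653/117) = -4076543659745851/1926132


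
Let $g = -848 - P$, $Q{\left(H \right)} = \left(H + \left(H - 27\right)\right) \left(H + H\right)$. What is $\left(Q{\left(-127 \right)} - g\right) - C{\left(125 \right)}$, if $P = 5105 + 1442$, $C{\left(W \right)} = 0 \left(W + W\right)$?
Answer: $78769$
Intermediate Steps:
$Q{\left(H \right)} = 2 H \left(-27 + 2 H\right)$ ($Q{\left(H \right)} = \left(H + \left(-27 + H\right)\right) 2 H = \left(-27 + 2 H\right) 2 H = 2 H \left(-27 + 2 H\right)$)
$C{\left(W \right)} = 0$ ($C{\left(W \right)} = 0 \cdot 2 W = 0$)
$P = 6547$
$g = -7395$ ($g = -848 - 6547 = -7395$)
$\left(Q{\left(-127 \right)} - g\right) - C{\left(125 \right)} = \left(2 \left(-127\right) \left(-27 + 2 \left(-127\right)\right) - -7395\right) - 0 = \left(2 \left(-127\right) \left(-27 - 254\right) + 7395\right) + 0 = \left(2 \left(-127\right) \left(-281\right) + 7395\right) + 0 = \left(71374 + 7395\right) + 0 = 78769 + 0 = 78769$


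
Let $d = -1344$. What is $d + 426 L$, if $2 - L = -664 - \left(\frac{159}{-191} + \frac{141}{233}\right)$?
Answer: $\frac{12562091700}{44503} \approx 2.8228 \cdot 10^{5}$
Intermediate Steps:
$L = \frac{29628882}{44503}$ ($L = 2 - \left(-664 - \left(\frac{159}{-191} + \frac{141}{233}\right)\right) = 2 - \left(-664 - \left(159 \left(- \frac{1}{191}\right) + 141 \cdot \frac{1}{233}\right)\right) = 2 - \left(-664 - \left(- \frac{159}{191} + \frac{141}{233}\right)\right) = 2 - \left(-664 - - \frac{10116}{44503}\right) = 2 - \left(-664 + \frac{10116}{44503}\right) = 2 - - \frac{29539876}{44503} = 2 + \frac{29539876}{44503} = \frac{29628882}{44503} \approx 665.77$)
$d + 426 L = -1344 + 426 \cdot \frac{29628882}{44503} = -1344 + \frac{12621903732}{44503} = \frac{12562091700}{44503}$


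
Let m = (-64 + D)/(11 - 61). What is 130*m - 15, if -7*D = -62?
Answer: 4493/35 ≈ 128.37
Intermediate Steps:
D = 62/7 (D = -1/7*(-62) = 62/7 ≈ 8.8571)
m = 193/175 (m = (-64 + 62/7)/(11 - 61) = -386/7/(-50) = -386/7*(-1/50) = 193/175 ≈ 1.1029)
130*m - 15 = 130*(193/175) - 15 = 5018/35 - 15 = 4493/35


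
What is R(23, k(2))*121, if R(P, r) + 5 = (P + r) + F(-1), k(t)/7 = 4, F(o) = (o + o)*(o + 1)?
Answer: 5566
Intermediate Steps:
F(o) = 2*o*(1 + o) (F(o) = (2*o)*(1 + o) = 2*o*(1 + o))
k(t) = 28 (k(t) = 7*4 = 28)
R(P, r) = -5 + P + r (R(P, r) = -5 + ((P + r) + 2*(-1)*(1 - 1)) = -5 + ((P + r) + 2*(-1)*0) = -5 + ((P + r) + 0) = -5 + (P + r) = -5 + P + r)
R(23, k(2))*121 = (-5 + 23 + 28)*121 = 46*121 = 5566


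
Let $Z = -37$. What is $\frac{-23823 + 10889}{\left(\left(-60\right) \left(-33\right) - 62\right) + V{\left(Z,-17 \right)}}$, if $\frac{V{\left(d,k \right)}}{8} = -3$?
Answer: $- \frac{6467}{947} \approx -6.8289$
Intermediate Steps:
$V{\left(d,k \right)} = -24$ ($V{\left(d,k \right)} = 8 \left(-3\right) = -24$)
$\frac{-23823 + 10889}{\left(\left(-60\right) \left(-33\right) - 62\right) + V{\left(Z,-17 \right)}} = \frac{-23823 + 10889}{\left(\left(-60\right) \left(-33\right) - 62\right) - 24} = - \frac{12934}{\left(1980 - 62\right) - 24} = - \frac{12934}{1918 - 24} = - \frac{12934}{1894} = \left(-12934\right) \frac{1}{1894} = - \frac{6467}{947}$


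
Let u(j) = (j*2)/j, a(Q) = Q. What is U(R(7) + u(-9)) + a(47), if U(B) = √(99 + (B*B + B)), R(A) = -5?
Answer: 47 + √105 ≈ 57.247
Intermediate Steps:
u(j) = 2 (u(j) = (2*j)/j = 2)
U(B) = √(99 + B + B²) (U(B) = √(99 + (B² + B)) = √(99 + (B + B²)) = √(99 + B + B²))
U(R(7) + u(-9)) + a(47) = √(99 + (-5 + 2) + (-5 + 2)²) + 47 = √(99 - 3 + (-3)²) + 47 = √(99 - 3 + 9) + 47 = √105 + 47 = 47 + √105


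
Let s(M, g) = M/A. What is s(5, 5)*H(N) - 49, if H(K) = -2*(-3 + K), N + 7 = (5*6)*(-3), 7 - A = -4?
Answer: 461/11 ≈ 41.909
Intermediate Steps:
A = 11 (A = 7 - 1*(-4) = 7 + 4 = 11)
N = -97 (N = -7 + (5*6)*(-3) = -7 + 30*(-3) = -7 - 90 = -97)
s(M, g) = M/11
H(K) = 6 - 2*K
s(5, 5)*H(N) - 49 = ((1/11)*5)*(6 - 2*(-97)) - 49 = 5*(6 + 194)/11 - 49 = (5/11)*200 - 49 = 1000/11 - 49 = 461/11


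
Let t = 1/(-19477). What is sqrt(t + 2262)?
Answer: sqrt(858097663121)/19477 ≈ 47.560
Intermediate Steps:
t = -1/19477 ≈ -5.1343e-5
sqrt(t + 2262) = sqrt(-1/19477 + 2262) = sqrt(44056973/19477) = sqrt(858097663121)/19477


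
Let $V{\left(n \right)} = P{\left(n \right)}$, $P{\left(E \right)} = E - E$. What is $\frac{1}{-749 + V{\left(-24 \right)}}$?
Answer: $- \frac{1}{749} \approx -0.0013351$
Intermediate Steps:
$P{\left(E \right)} = 0$
$V{\left(n \right)} = 0$
$\frac{1}{-749 + V{\left(-24 \right)}} = \frac{1}{-749 + 0} = \frac{1}{-749} = - \frac{1}{749}$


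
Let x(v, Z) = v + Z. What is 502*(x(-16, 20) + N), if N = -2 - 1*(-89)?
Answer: 45682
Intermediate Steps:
x(v, Z) = Z + v
N = 87 (N = -2 + 89 = 87)
502*(x(-16, 20) + N) = 502*((20 - 16) + 87) = 502*(4 + 87) = 502*91 = 45682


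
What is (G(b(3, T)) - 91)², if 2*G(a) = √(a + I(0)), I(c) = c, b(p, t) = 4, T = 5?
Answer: 8100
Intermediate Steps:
G(a) = √a/2 (G(a) = √(a + 0)/2 = √a/2)
(G(b(3, T)) - 91)² = (√4/2 - 91)² = ((½)*2 - 91)² = (1 - 91)² = (-90)² = 8100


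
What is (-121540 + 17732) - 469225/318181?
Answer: -33030202473/318181 ≈ -1.0381e+5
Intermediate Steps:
(-121540 + 17732) - 469225/318181 = -103808 - 469225*1/318181 = -103808 - 469225/318181 = -33030202473/318181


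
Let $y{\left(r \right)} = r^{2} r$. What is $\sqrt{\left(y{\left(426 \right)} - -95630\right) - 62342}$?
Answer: $4 \sqrt{4833879} \approx 8794.4$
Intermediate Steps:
$y{\left(r \right)} = r^{3}$
$\sqrt{\left(y{\left(426 \right)} - -95630\right) - 62342} = \sqrt{\left(426^{3} - -95630\right) - 62342} = \sqrt{\left(77308776 + 95630\right) - 62342} = \sqrt{77404406 - 62342} = \sqrt{77342064} = 4 \sqrt{4833879}$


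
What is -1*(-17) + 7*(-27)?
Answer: -172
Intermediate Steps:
-1*(-17) + 7*(-27) = 17 - 189 = -172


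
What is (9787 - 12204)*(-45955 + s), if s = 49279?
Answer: -8034108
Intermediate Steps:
(9787 - 12204)*(-45955 + s) = (9787 - 12204)*(-45955 + 49279) = -2417*3324 = -8034108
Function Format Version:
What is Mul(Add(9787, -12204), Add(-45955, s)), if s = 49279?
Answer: -8034108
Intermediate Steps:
Mul(Add(9787, -12204), Add(-45955, s)) = Mul(Add(9787, -12204), Add(-45955, 49279)) = Mul(-2417, 3324) = -8034108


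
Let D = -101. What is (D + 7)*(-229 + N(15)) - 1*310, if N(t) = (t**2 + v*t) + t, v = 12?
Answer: -18264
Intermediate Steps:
N(t) = t**2 + 13*t (N(t) = (t**2 + 12*t) + t = t**2 + 13*t)
(D + 7)*(-229 + N(15)) - 1*310 = (-101 + 7)*(-229 + 15*(13 + 15)) - 1*310 = -94*(-229 + 15*28) - 310 = -94*(-229 + 420) - 310 = -94*191 - 310 = -17954 - 310 = -18264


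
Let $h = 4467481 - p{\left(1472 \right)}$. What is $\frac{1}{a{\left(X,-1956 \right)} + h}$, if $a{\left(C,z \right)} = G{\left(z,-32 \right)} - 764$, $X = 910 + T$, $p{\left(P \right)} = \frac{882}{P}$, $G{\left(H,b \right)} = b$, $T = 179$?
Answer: $\frac{736}{3287479719} \approx 2.2388 \cdot 10^{-7}$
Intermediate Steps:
$X = 1089$ ($X = 910 + 179 = 1089$)
$a{\left(C,z \right)} = -796$ ($a{\left(C,z \right)} = -32 - 764 = -796$)
$h = \frac{3288065575}{736}$ ($h = 4467481 - \frac{882}{1472} = 4467481 - 882 \cdot \frac{1}{1472} = 4467481 - \frac{441}{736} = \frac{3288065575}{736} \approx 4.4675 \cdot 10^{6}$)
$\frac{1}{a{\left(X,-1956 \right)} + h} = \frac{1}{-796 + \frac{3288065575}{736}} = \frac{1}{\frac{3287479719}{736}} = \frac{736}{3287479719}$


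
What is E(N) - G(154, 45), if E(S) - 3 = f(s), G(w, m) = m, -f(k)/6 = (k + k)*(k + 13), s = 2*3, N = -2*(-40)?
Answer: -1410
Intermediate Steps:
N = 80
s = 6
f(k) = -12*k*(13 + k) (f(k) = -6*(k + k)*(k + 13) = -6*2*k*(13 + k) = -12*k*(13 + k))
E(S) = -1365 (E(S) = 3 - 12*6*(13 + 6) = 3 - 12*6*19 = 3 - 1368 = -1365)
E(N) - G(154, 45) = -1365 - 1*45 = -1365 - 45 = -1410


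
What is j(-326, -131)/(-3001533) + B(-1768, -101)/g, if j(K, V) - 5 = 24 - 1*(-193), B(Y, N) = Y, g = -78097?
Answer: 1763124270/78136907567 ≈ 0.022565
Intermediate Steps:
j(K, V) = 222 (j(K, V) = 5 + (24 - 1*(-193)) = 5 + (24 + 193) = 5 + 217 = 222)
j(-326, -131)/(-3001533) + B(-1768, -101)/g = 222/(-3001533) - 1768/(-78097) = 222*(-1/3001533) - 1768*(-1/78097) = -74/1000511 + 1768/78097 = 1763124270/78136907567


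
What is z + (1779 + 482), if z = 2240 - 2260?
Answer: 2241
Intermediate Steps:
z = -20
z + (1779 + 482) = -20 + (1779 + 482) = -20 + 2261 = 2241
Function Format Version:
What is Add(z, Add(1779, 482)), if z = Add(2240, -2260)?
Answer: 2241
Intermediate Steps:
z = -20
Add(z, Add(1779, 482)) = Add(-20, Add(1779, 482)) = Add(-20, 2261) = 2241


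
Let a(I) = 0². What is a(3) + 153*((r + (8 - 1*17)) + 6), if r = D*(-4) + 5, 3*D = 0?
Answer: 306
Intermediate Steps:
D = 0 (D = (⅓)*0 = 0)
a(I) = 0
r = 5 (r = 0*(-4) + 5 = 0 + 5 = 5)
a(3) + 153*((r + (8 - 1*17)) + 6) = 0 + 153*((5 + (8 - 1*17)) + 6) = 0 + 153*((5 + (8 - 17)) + 6) = 0 + 153*((5 - 9) + 6) = 0 + 153*(-4 + 6) = 0 + 153*2 = 0 + 306 = 306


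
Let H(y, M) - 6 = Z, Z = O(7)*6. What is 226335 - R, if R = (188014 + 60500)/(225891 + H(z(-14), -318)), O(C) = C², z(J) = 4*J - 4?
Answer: 2437842451/10771 ≈ 2.2633e+5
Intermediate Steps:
z(J) = -4 + 4*J
Z = 294 (Z = 7²*6 = 49*6 = 294)
H(y, M) = 300 (H(y, M) = 6 + 294 = 300)
R = 11834/10771 (R = (188014 + 60500)/(225891 + 300) = 248514/226191 = 248514*(1/226191) = 11834/10771 ≈ 1.0987)
226335 - R = 226335 - 1*11834/10771 = 226335 - 11834/10771 = 2437842451/10771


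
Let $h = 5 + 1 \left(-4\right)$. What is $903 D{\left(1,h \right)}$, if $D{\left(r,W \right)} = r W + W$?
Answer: $1806$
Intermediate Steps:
$h = 1$ ($h = 5 - 4 = 1$)
$D{\left(r,W \right)} = W + W r$ ($D{\left(r,W \right)} = W r + W = W + W r$)
$903 D{\left(1,h \right)} = 903 \cdot 1 \left(1 + 1\right) = 903 \cdot 1 \cdot 2 = 903 \cdot 2 = 1806$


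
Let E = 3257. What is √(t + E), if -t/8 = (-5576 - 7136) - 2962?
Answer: √128649 ≈ 358.68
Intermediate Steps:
t = 125392 (t = -8*((-5576 - 7136) - 2962) = -8*(-12712 - 2962) = -8*(-15674) = 125392)
√(t + E) = √(125392 + 3257) = √128649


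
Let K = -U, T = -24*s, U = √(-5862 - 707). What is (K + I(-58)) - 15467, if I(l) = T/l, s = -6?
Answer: -448615/29 - I*√6569 ≈ -15469.0 - 81.049*I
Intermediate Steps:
U = I*√6569 (U = √(-6569) = I*√6569 ≈ 81.049*I)
T = 144 (T = -24*(-6) = 144)
K = -I*√6569 ≈ -81.049*I
I(l) = 144/l
(K + I(-58)) - 15467 = (-I*√6569 + 144/(-58)) - 15467 = (-I*√6569 + 144*(-1/58)) - 15467 = (-I*√6569 - 72/29) - 15467 = (-72/29 - I*√6569) - 15467 = -448615/29 - I*√6569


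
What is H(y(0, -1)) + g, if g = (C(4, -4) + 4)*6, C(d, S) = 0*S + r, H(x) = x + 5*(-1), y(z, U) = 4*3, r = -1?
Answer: 25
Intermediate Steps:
y(z, U) = 12
H(x) = -5 + x (H(x) = x - 5 = -5 + x)
C(d, S) = -1 (C(d, S) = 0*S - 1 = 0 - 1 = -1)
g = 18 (g = (-1 + 4)*6 = 3*6 = 18)
H(y(0, -1)) + g = (-5 + 12) + 18 = 7 + 18 = 25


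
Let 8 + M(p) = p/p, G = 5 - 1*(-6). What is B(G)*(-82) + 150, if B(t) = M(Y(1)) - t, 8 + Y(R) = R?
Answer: 1626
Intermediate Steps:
Y(R) = -8 + R
G = 11 (G = 5 + 6 = 11)
M(p) = -7 (M(p) = -8 + p/p = -8 + 1 = -7)
B(t) = -7 - t
B(G)*(-82) + 150 = (-7 - 1*11)*(-82) + 150 = (-7 - 11)*(-82) + 150 = -18*(-82) + 150 = 1476 + 150 = 1626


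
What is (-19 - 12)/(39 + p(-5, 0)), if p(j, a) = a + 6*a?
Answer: -31/39 ≈ -0.79487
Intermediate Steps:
p(j, a) = 7*a
(-19 - 12)/(39 + p(-5, 0)) = (-19 - 12)/(39 + 7*0) = -31/(39 + 0) = -31/39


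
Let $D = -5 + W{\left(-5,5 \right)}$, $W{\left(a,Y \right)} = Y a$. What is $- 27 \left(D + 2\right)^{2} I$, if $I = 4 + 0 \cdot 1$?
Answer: $-84672$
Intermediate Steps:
$I = 4$ ($I = 4 + 0 = 4$)
$D = -30$ ($D = -5 + 5 \left(-5\right) = -5 - 25 = -30$)
$- 27 \left(D + 2\right)^{2} I = - 27 \left(-30 + 2\right)^{2} \cdot 4 = - 27 \left(-28\right)^{2} \cdot 4 = \left(-27\right) 784 \cdot 4 = \left(-21168\right) 4 = -84672$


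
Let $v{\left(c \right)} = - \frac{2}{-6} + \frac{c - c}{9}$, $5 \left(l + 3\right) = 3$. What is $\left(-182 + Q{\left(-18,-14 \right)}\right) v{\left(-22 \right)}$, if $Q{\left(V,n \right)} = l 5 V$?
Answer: $\frac{34}{3} \approx 11.333$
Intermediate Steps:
$l = - \frac{12}{5}$ ($l = -3 + \frac{1}{5} \cdot 3 = -3 + \frac{3}{5} = - \frac{12}{5} \approx -2.4$)
$Q{\left(V,n \right)} = - 12 V$ ($Q{\left(V,n \right)} = \left(- \frac{12}{5}\right) 5 V = - 12 V$)
$v{\left(c \right)} = \frac{1}{3}$ ($v{\left(c \right)} = \left(-2\right) \left(- \frac{1}{6}\right) + 0 \cdot \frac{1}{9} = \frac{1}{3} + 0 = \frac{1}{3}$)
$\left(-182 + Q{\left(-18,-14 \right)}\right) v{\left(-22 \right)} = \left(-182 - -216\right) \frac{1}{3} = \left(-182 + 216\right) \frac{1}{3} = 34 \cdot \frac{1}{3} = \frac{34}{3}$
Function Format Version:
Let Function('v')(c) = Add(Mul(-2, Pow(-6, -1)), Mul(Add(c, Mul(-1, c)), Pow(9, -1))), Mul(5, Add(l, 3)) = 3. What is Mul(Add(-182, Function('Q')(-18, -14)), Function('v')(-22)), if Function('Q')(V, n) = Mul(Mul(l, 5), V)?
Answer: Rational(34, 3) ≈ 11.333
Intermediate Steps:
l = Rational(-12, 5) (l = Add(-3, Mul(Rational(1, 5), 3)) = Add(-3, Rational(3, 5)) = Rational(-12, 5) ≈ -2.4000)
Function('Q')(V, n) = Mul(-12, V) (Function('Q')(V, n) = Mul(Mul(Rational(-12, 5), 5), V) = Mul(-12, V))
Function('v')(c) = Rational(1, 3) (Function('v')(c) = Add(Mul(-2, Rational(-1, 6)), Mul(0, Rational(1, 9))) = Add(Rational(1, 3), 0) = Rational(1, 3))
Mul(Add(-182, Function('Q')(-18, -14)), Function('v')(-22)) = Mul(Add(-182, Mul(-12, -18)), Rational(1, 3)) = Mul(Add(-182, 216), Rational(1, 3)) = Mul(34, Rational(1, 3)) = Rational(34, 3)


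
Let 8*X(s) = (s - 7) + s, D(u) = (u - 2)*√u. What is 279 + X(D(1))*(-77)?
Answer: 2925/8 ≈ 365.63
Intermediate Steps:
D(u) = √u*(-2 + u) (D(u) = (-2 + u)*√u = √u*(-2 + u))
X(s) = -7/8 + s/4 (X(s) = ((s - 7) + s)/8 = ((-7 + s) + s)/8 = (-7 + 2*s)/8 = -7/8 + s/4)
279 + X(D(1))*(-77) = 279 + (-7/8 + (√1*(-2 + 1))/4)*(-77) = 279 + (-7/8 + (1*(-1))/4)*(-77) = 279 + (-7/8 + (¼)*(-1))*(-77) = 279 + (-7/8 - ¼)*(-77) = 279 - 9/8*(-77) = 279 + 693/8 = 2925/8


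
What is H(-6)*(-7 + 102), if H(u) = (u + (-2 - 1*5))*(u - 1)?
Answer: 8645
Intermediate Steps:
H(u) = (-1 + u)*(-7 + u) (H(u) = (u + (-2 - 5))*(-1 + u) = (u - 7)*(-1 + u) = (-7 + u)*(-1 + u) = (-1 + u)*(-7 + u))
H(-6)*(-7 + 102) = (7 + (-6)² - 8*(-6))*(-7 + 102) = (7 + 36 + 48)*95 = 91*95 = 8645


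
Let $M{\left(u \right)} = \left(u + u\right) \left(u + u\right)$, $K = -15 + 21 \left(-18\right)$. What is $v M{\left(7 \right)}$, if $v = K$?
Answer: $-77028$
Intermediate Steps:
$K = -393$ ($K = -15 - 378 = -393$)
$v = -393$
$M{\left(u \right)} = 4 u^{2}$ ($M{\left(u \right)} = 2 u 2 u = 4 u^{2}$)
$v M{\left(7 \right)} = - 393 \cdot 4 \cdot 7^{2} = - 393 \cdot 4 \cdot 49 = \left(-393\right) 196 = -77028$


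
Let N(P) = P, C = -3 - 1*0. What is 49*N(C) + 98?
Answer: -49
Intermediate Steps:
C = -3 (C = -3 + 0 = -3)
49*N(C) + 98 = 49*(-3) + 98 = -147 + 98 = -49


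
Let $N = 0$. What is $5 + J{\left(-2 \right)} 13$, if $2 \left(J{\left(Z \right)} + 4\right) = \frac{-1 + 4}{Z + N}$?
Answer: $- \frac{227}{4} \approx -56.75$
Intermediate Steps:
$J{\left(Z \right)} = -4 + \frac{3}{2 Z}$ ($J{\left(Z \right)} = -4 + \frac{\left(-1 + 4\right) \frac{1}{Z + 0}}{2} = -4 + \frac{3 \frac{1}{Z}}{2} = -4 + \frac{3}{2 Z}$)
$5 + J{\left(-2 \right)} 13 = 5 + \left(-4 + \frac{3}{2 \left(-2\right)}\right) 13 = 5 + \left(-4 + \frac{3}{2} \left(- \frac{1}{2}\right)\right) 13 = 5 + \left(-4 - \frac{3}{4}\right) 13 = 5 - \frac{247}{4} = - \frac{227}{4}$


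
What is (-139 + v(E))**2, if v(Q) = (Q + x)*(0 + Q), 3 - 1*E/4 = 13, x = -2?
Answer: 2374681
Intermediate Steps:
E = -40 (E = 12 - 4*13 = 12 - 52 = -40)
v(Q) = Q*(-2 + Q) (v(Q) = (Q - 2)*(0 + Q) = (-2 + Q)*Q = Q*(-2 + Q))
(-139 + v(E))**2 = (-139 - 40*(-2 - 40))**2 = (-139 - 40*(-42))**2 = (-139 + 1680)**2 = 1541**2 = 2374681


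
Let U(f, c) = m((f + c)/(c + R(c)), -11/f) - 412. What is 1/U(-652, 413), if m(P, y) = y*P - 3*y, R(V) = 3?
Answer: -271232/111763941 ≈ -0.0024268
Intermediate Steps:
m(P, y) = -3*y + P*y (m(P, y) = P*y - 3*y = -3*y + P*y)
U(f, c) = -412 - 11*(-3 + (c + f)/(3 + c))/f (U(f, c) = (-11/f)*(-3 + (f + c)/(c + 3)) - 412 = (-11/f)*(-3 + (c + f)/(3 + c)) - 412 = -11*(-3 + (c + f)/(3 + c))/f - 412 = -412 - 11*(-3 + (c + f)/(3 + c))/f)
1/U(-652, 413) = 1/((99 - 1247*(-652) + 22*413 - 412*413*(-652))/((-652)*(3 + 413))) = 1/(-1/652*(99 + 813044 + 9086 + 110941712)/416) = 1/(-1/652*1/416*111763941) = 1/(-111763941/271232) = -271232/111763941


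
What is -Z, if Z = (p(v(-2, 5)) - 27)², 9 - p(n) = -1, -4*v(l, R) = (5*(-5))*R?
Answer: -289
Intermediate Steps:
v(l, R) = 25*R/4 (v(l, R) = -5*(-5)*R/4 = -(-25)*R/4 = 25*R/4)
p(n) = 10 (p(n) = 9 - 1*(-1) = 9 + 1 = 10)
Z = 289 (Z = (10 - 27)² = (-17)² = 289)
-Z = -1*289 = -289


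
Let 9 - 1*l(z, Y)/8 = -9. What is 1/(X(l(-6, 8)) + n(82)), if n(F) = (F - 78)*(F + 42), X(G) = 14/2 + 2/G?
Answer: 72/36217 ≈ 0.0019880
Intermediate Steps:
l(z, Y) = 144 (l(z, Y) = 72 - 8*(-9) = 72 + 72 = 144)
X(G) = 7 + 2/G (X(G) = 14*(1/2) + 2/G = 7 + 2/G)
n(F) = (-78 + F)*(42 + F)
1/(X(l(-6, 8)) + n(82)) = 1/((7 + 2/144) + (-3276 + 82**2 - 36*82)) = 1/((7 + 2*(1/144)) + (-3276 + 6724 - 2952)) = 1/((7 + 1/72) + 496) = 1/(505/72 + 496) = 1/(36217/72) = 72/36217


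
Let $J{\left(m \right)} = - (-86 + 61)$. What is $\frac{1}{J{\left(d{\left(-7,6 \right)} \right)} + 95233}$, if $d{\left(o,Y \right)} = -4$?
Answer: $\frac{1}{95258} \approx 1.0498 \cdot 10^{-5}$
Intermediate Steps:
$J{\left(m \right)} = 25$ ($J{\left(m \right)} = \left(-1\right) \left(-25\right) = 25$)
$\frac{1}{J{\left(d{\left(-7,6 \right)} \right)} + 95233} = \frac{1}{25 + 95233} = \frac{1}{95258}$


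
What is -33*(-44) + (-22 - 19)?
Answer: 1411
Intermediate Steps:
-33*(-44) + (-22 - 19) = 1452 - 41 = 1411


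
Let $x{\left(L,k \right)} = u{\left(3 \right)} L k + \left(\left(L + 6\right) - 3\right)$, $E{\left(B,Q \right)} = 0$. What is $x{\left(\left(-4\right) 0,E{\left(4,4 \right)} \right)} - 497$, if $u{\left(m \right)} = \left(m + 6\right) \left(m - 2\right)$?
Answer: $-494$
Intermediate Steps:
$u{\left(m \right)} = \left(-2 + m\right) \left(6 + m\right)$ ($u{\left(m \right)} = \left(6 + m\right) \left(-2 + m\right) = \left(-2 + m\right) \left(6 + m\right)$)
$x{\left(L,k \right)} = 3 + L + 9 L k$ ($x{\left(L,k \right)} = \left(-12 + 3^{2} + 4 \cdot 3\right) L k + \left(\left(L + 6\right) - 3\right) = \left(-12 + 9 + 12\right) L k + \left(\left(6 + L\right) - 3\right) = 9 L k + \left(3 + L\right) = 3 + L + 9 L k$)
$x{\left(\left(-4\right) 0,E{\left(4,4 \right)} \right)} - 497 = \left(3 - 0 + 9 \left(\left(-4\right) 0\right) 0\right) - 497 = \left(3 + 0 + 9 \cdot 0 \cdot 0\right) - 497 = \left(3 + 0 + 0\right) - 497 = 3 - 497 = -494$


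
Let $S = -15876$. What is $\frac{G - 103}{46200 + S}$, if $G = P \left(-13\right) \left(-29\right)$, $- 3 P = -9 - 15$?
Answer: $\frac{971}{10108} \approx 0.096063$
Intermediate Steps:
$P = 8$ ($P = - \frac{-9 - 15}{3} = \left(- \frac{1}{3}\right) \left(-24\right) = 8$)
$G = 3016$ ($G = 8 \left(-13\right) \left(-29\right) = \left(-104\right) \left(-29\right) = 3016$)
$\frac{G - 103}{46200 + S} = \frac{3016 - 103}{46200 - 15876} = \frac{2913}{30324} = 2913 \cdot \frac{1}{30324} = \frac{971}{10108}$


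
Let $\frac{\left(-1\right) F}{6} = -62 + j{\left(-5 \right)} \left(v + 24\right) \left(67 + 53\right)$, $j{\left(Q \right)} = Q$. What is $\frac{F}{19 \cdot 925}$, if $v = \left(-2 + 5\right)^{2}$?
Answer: $\frac{119172}{17575} \approx 6.7808$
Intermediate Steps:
$v = 9$ ($v = 3^{2} = 9$)
$F = 119172$ ($F = - 6 \left(-62 - 5 \left(9 + 24\right) \left(67 + 53\right)\right) = - 6 \left(-62 - 5 \cdot 33 \cdot 120\right) = - 6 \left(-62 - 19800\right) = \left(-6\right) \left(-19862\right) = 119172$)
$\frac{F}{19 \cdot 925} = \frac{119172}{19 \cdot 925} = \frac{119172}{17575}$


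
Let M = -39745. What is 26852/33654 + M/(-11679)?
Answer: 275197123/65507511 ≈ 4.2010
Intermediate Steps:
26852/33654 + M/(-11679) = 26852/33654 - 39745/(-11679) = 26852*(1/33654) - 39745*(-1/11679) = 13426/16827 + 39745/11679 = 275197123/65507511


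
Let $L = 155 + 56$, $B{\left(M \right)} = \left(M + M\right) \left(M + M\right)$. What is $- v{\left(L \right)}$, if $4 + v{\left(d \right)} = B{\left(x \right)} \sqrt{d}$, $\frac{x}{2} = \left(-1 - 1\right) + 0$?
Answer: $4 - 64 \sqrt{211} \approx -925.65$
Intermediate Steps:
$x = -4$ ($x = 2 \left(\left(-1 - 1\right) + 0\right) = 2 \left(-2 + 0\right) = 2 \left(-2\right) = -4$)
$B{\left(M \right)} = 4 M^{2}$ ($B{\left(M \right)} = 2 M 2 M = 4 M^{2}$)
$L = 211$
$v{\left(d \right)} = -4 + 64 \sqrt{d}$ ($v{\left(d \right)} = -4 + 4 \left(-4\right)^{2} \sqrt{d} = -4 + 4 \cdot 16 \sqrt{d} = -4 + 64 \sqrt{d}$)
$- v{\left(L \right)} = - (-4 + 64 \sqrt{211}) = 4 - 64 \sqrt{211}$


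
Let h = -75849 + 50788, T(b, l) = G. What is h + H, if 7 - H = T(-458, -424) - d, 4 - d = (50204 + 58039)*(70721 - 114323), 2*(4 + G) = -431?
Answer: 9439172911/2 ≈ 4.7196e+9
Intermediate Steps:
G = -439/2 (G = -4 + (1/2)*(-431) = -4 - 431/2 = -439/2 ≈ -219.50)
T(b, l) = -439/2
d = 4719611290 (d = 4 - (50204 + 58039)*(70721 - 114323) = 4 - 108243*(-43602) = 4 - 1*(-4719611286) = 4 + 4719611286 = 4719611290)
h = -25061
H = 9439223033/2 (H = 7 - (-439/2 - 1*4719611290) = 7 - (-439/2 - 4719611290) = 7 - 1*(-9439223019/2) = 7 + 9439223019/2 = 9439223033/2 ≈ 4.7196e+9)
h + H = -25061 + 9439223033/2 = 9439172911/2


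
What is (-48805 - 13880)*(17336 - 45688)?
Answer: 1777245120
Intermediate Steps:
(-48805 - 13880)*(17336 - 45688) = -62685*(-28352) = 1777245120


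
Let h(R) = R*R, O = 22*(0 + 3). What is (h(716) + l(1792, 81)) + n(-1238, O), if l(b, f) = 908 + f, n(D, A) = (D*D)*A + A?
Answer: 101668215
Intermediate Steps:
O = 66 (O = 22*3 = 66)
h(R) = R²
n(D, A) = A + A*D² (n(D, A) = D²*A + A = A*D² + A = A + A*D²)
(h(716) + l(1792, 81)) + n(-1238, O) = (716² + (908 + 81)) + 66*(1 + (-1238)²) = (512656 + 989) + 66*(1 + 1532644) = 513645 + 66*1532645 = 513645 + 101154570 = 101668215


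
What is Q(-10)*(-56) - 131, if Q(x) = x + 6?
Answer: 93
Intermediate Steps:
Q(x) = 6 + x
Q(-10)*(-56) - 131 = (6 - 10)*(-56) - 131 = -4*(-56) - 131 = 224 - 131 = 93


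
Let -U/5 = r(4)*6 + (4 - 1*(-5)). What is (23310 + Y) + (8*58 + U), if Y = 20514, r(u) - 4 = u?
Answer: 44003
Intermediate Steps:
r(u) = 4 + u
U = -285 (U = -5*((4 + 4)*6 + (4 - 1*(-5))) = -5*(8*6 + (4 + 5)) = -5*(48 + 9) = -5*57 = -285)
(23310 + Y) + (8*58 + U) = (23310 + 20514) + (8*58 - 285) = 43824 + (464 - 285) = 43824 + 179 = 44003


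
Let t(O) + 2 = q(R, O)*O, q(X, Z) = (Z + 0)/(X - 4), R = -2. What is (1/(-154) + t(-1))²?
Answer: 252004/53361 ≈ 4.7226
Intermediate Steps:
q(X, Z) = Z/(-4 + X)
t(O) = -2 - O²/6 (t(O) = -2 + (O/(-4 - 2))*O = -2 + (O/(-6))*O = -2 + (O*(-⅙))*O = -2 + (-O/6)*O = -2 - O²/6)
(1/(-154) + t(-1))² = (1/(-154) + (-2 - ⅙*(-1)²))² = (-1/154 + (-2 - ⅙*1))² = (-1/154 + (-2 - ⅙))² = (-1/154 - 13/6)² = (-502/231)² = 252004/53361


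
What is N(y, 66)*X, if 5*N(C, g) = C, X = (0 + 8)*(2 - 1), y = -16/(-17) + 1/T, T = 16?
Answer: 273/170 ≈ 1.6059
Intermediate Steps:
y = 273/272 (y = -16/(-17) + 1/16 = -16*(-1/17) + 1*(1/16) = 16/17 + 1/16 = 273/272 ≈ 1.0037)
X = 8 (X = 8*1 = 8)
N(C, g) = C/5
N(y, 66)*X = ((⅕)*(273/272))*8 = (273/1360)*8 = 273/170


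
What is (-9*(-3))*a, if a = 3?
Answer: 81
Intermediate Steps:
(-9*(-3))*a = -9*(-3)*3 = 27*3 = 81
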